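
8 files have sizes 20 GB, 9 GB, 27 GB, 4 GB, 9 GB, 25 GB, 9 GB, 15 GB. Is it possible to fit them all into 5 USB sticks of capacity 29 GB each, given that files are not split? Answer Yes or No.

Yes

A valid assignment using 5 USB sticks:
  USB stick 1: 27 = 27
  USB stick 2: 25 + 4 = 29
  USB stick 3: 20 + 9 = 29
  USB stick 4: 15 + 9 = 24
  USB stick 5: 9 = 9
Every load is within 29 GB, so 5 USB sticks suffice.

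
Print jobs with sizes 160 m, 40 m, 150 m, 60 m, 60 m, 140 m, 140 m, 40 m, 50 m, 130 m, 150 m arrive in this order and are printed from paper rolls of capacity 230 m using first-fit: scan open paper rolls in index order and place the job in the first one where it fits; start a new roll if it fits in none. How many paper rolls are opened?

  160 → roll 1 (new)  [load 160/230]
  40 → roll 1  [load 200/230]
  150 → roll 2 (new)  [load 150/230]
  60 → roll 2  [load 210/230]
  60 → roll 3 (new)  [load 60/230]
  140 → roll 3  [load 200/230]
  140 → roll 4 (new)  [load 140/230]
  40 → roll 4  [load 180/230]
  50 → roll 4  [load 230/230]
  130 → roll 5 (new)  [load 130/230]
  150 → roll 6 (new)  [load 150/230]
6 paper rolls opened.

6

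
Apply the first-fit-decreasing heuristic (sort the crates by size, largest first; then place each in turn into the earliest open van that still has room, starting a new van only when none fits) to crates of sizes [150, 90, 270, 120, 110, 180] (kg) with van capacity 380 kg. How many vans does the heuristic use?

Sorted descending: 270, 180, 150, 120, 110, 90.
  270 → van 1 (new)  [load 270/380]
  180 → van 2 (new)  [load 180/380]
  150 → van 2  [load 330/380]
  120 → van 3 (new)  [load 120/380]
  110 → van 1  [load 380/380]
  90 → van 3  [load 210/380]
3 vans opened.

3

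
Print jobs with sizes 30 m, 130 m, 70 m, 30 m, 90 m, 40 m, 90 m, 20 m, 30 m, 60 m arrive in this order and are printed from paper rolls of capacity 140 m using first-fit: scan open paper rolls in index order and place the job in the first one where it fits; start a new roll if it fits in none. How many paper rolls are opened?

  30 → roll 1 (new)  [load 30/140]
  130 → roll 2 (new)  [load 130/140]
  70 → roll 1  [load 100/140]
  30 → roll 1  [load 130/140]
  90 → roll 3 (new)  [load 90/140]
  40 → roll 3  [load 130/140]
  90 → roll 4 (new)  [load 90/140]
  20 → roll 4  [load 110/140]
  30 → roll 4  [load 140/140]
  60 → roll 5 (new)  [load 60/140]
5 paper rolls opened.

5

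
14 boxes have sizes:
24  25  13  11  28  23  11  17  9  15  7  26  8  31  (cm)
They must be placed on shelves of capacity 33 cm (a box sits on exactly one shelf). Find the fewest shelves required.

9

Total = 31 + 28 + 26 + 25 + 24 + 23 + 17 + 15 + 13 + 11 + 11 + 9 + 8 + 7 = 248 cm.
Lower bound: ⌈248/33⌉ = 8 shelves.
A packing using 9 shelves:
  shelf 1: 31 = 31
  shelf 2: 28 = 28
  shelf 3: 26 + 7 = 33
  shelf 4: 25 + 8 = 33
  shelf 5: 24 + 9 = 33
  shelf 6: 23 = 23
  shelf 7: 17 + 15 = 32
  shelf 8: 13 + 11 = 24
  shelf 9: 11 = 11
No arrangement into 8 shelves stays within capacity, so 9 is optimal.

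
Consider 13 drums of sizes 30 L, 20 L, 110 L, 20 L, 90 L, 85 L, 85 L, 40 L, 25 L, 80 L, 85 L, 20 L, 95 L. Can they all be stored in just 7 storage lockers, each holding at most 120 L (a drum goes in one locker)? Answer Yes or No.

Yes

A valid assignment using 7 storage lockers:
  locker 1: 110 = 110
  locker 2: 95 + 25 = 120
  locker 3: 90 + 30 = 120
  locker 4: 85 + 20 = 105
  locker 5: 85 + 20 = 105
  locker 6: 85 + 20 = 105
  locker 7: 80 + 40 = 120
Every load is within 120 L, so 7 storage lockers suffice.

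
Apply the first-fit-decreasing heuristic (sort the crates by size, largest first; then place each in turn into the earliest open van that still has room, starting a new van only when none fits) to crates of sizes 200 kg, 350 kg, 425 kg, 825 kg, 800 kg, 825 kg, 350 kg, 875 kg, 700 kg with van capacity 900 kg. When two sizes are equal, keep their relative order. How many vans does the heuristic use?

Sorted descending: 875, 825, 825, 800, 700, 425, 350, 350, 200.
  875 → van 1 (new)  [load 875/900]
  825 → van 2 (new)  [load 825/900]
  825 → van 3 (new)  [load 825/900]
  800 → van 4 (new)  [load 800/900]
  700 → van 5 (new)  [load 700/900]
  425 → van 6 (new)  [load 425/900]
  350 → van 6  [load 775/900]
  350 → van 7 (new)  [load 350/900]
  200 → van 5  [load 900/900]
7 vans opened.

7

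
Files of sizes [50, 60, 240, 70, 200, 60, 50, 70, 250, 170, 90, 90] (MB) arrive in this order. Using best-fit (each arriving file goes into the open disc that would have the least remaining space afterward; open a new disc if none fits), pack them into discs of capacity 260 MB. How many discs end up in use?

  50 → disc 1 (new)  [load 50/260]
  60 → disc 1  [load 110/260]
  240 → disc 2 (new)  [load 240/260]
  70 → disc 1  [load 180/260]
  200 → disc 3 (new)  [load 200/260]
  60 → disc 3  [load 260/260]
  50 → disc 1  [load 230/260]
  70 → disc 4 (new)  [load 70/260]
  250 → disc 5 (new)  [load 250/260]
  170 → disc 4  [load 240/260]
  90 → disc 6 (new)  [load 90/260]
  90 → disc 6  [load 180/260]
6 discs opened.

6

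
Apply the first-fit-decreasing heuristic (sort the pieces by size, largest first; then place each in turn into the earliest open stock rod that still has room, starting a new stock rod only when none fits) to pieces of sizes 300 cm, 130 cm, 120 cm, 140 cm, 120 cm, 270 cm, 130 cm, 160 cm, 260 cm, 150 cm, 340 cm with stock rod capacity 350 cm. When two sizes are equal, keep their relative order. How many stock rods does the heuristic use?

Sorted descending: 340, 300, 270, 260, 160, 150, 140, 130, 130, 120, 120.
  340 → stock rod 1 (new)  [load 340/350]
  300 → stock rod 2 (new)  [load 300/350]
  270 → stock rod 3 (new)  [load 270/350]
  260 → stock rod 4 (new)  [load 260/350]
  160 → stock rod 5 (new)  [load 160/350]
  150 → stock rod 5  [load 310/350]
  140 → stock rod 6 (new)  [load 140/350]
  130 → stock rod 6  [load 270/350]
  130 → stock rod 7 (new)  [load 130/350]
  120 → stock rod 7  [load 250/350]
  120 → stock rod 8 (new)  [load 120/350]
8 stock rods opened.

8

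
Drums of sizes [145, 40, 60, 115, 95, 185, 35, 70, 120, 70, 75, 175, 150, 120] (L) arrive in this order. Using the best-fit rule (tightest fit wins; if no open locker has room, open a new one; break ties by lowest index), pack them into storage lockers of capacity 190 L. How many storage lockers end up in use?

9

  145 → locker 1 (new)  [load 145/190]
  40 → locker 1  [load 185/190]
  60 → locker 2 (new)  [load 60/190]
  115 → locker 2  [load 175/190]
  95 → locker 3 (new)  [load 95/190]
  185 → locker 4 (new)  [load 185/190]
  35 → locker 3  [load 130/190]
  70 → locker 5 (new)  [load 70/190]
  120 → locker 5  [load 190/190]
  70 → locker 6 (new)  [load 70/190]
  75 → locker 6  [load 145/190]
  175 → locker 7 (new)  [load 175/190]
  150 → locker 8 (new)  [load 150/190]
  120 → locker 9 (new)  [load 120/190]
9 storage lockers opened.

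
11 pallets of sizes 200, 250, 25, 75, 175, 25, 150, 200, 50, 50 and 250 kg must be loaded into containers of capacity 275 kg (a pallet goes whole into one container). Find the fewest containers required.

6

Total = 250 + 250 + 200 + 200 + 175 + 150 + 75 + 50 + 50 + 25 + 25 = 1450 kg.
Lower bound: ⌈1450/275⌉ = 6 containers.
A packing using 6 containers:
  container 1: 250 + 25 = 275
  container 2: 250 + 25 = 275
  container 3: 200 + 75 = 275
  container 4: 200 + 50 = 250
  container 5: 175 + 50 = 225
  container 6: 150 = 150
This matches the lower bound, so 6 is optimal.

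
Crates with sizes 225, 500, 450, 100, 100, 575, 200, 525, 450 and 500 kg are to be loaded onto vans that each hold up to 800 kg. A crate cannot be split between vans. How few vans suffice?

6

Total = 575 + 525 + 500 + 500 + 450 + 450 + 225 + 200 + 100 + 100 = 3625 kg.
Lower bound: ⌈3625/800⌉ = 5 vans.
Also, 6 crates each exceed 400 kg, and no two of those can share a van, so at least 6 vans are needed.
A packing using 6 vans:
  van 1: 575 + 225 = 800
  van 2: 525 + 200 = 725
  van 3: 500 + 100 + 100 = 700
  van 4: 500 = 500
  van 5: 450 = 450
  van 6: 450 = 450
This matches the lower bound, so 6 is optimal.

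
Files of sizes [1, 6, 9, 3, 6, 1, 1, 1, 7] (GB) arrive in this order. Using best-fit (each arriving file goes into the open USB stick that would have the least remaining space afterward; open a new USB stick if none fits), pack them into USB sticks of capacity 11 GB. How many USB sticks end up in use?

  1 → USB stick 1 (new)  [load 1/11]
  6 → USB stick 1  [load 7/11]
  9 → USB stick 2 (new)  [load 9/11]
  3 → USB stick 1  [load 10/11]
  6 → USB stick 3 (new)  [load 6/11]
  1 → USB stick 1  [load 11/11]
  1 → USB stick 2  [load 10/11]
  1 → USB stick 2  [load 11/11]
  7 → USB stick 4 (new)  [load 7/11]
4 USB sticks opened.

4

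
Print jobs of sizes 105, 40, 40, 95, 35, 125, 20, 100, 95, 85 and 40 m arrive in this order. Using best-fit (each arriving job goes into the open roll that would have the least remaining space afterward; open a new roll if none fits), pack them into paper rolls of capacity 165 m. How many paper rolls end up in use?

6

  105 → roll 1 (new)  [load 105/165]
  40 → roll 1  [load 145/165]
  40 → roll 2 (new)  [load 40/165]
  95 → roll 2  [load 135/165]
  35 → roll 3 (new)  [load 35/165]
  125 → roll 3  [load 160/165]
  20 → roll 1  [load 165/165]
  100 → roll 4 (new)  [load 100/165]
  95 → roll 5 (new)  [load 95/165]
  85 → roll 6 (new)  [load 85/165]
  40 → roll 4  [load 140/165]
6 paper rolls opened.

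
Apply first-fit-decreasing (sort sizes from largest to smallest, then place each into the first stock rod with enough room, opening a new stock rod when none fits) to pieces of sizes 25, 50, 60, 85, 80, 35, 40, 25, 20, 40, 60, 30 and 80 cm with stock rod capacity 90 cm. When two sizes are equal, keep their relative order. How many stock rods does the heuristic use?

Sorted descending: 85, 80, 80, 60, 60, 50, 40, 40, 35, 30, 25, 25, 20.
  85 → stock rod 1 (new)  [load 85/90]
  80 → stock rod 2 (new)  [load 80/90]
  80 → stock rod 3 (new)  [load 80/90]
  60 → stock rod 4 (new)  [load 60/90]
  60 → stock rod 5 (new)  [load 60/90]
  50 → stock rod 6 (new)  [load 50/90]
  40 → stock rod 6  [load 90/90]
  40 → stock rod 7 (new)  [load 40/90]
  35 → stock rod 7  [load 75/90]
  30 → stock rod 4  [load 90/90]
  25 → stock rod 5  [load 85/90]
  25 → stock rod 8 (new)  [load 25/90]
  20 → stock rod 8  [load 45/90]
8 stock rods opened.

8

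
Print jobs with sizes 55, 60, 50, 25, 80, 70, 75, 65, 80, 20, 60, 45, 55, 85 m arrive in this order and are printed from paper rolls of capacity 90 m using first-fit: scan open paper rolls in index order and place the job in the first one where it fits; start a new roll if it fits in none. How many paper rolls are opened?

12

  55 → roll 1 (new)  [load 55/90]
  60 → roll 2 (new)  [load 60/90]
  50 → roll 3 (new)  [load 50/90]
  25 → roll 1  [load 80/90]
  80 → roll 4 (new)  [load 80/90]
  70 → roll 5 (new)  [load 70/90]
  75 → roll 6 (new)  [load 75/90]
  65 → roll 7 (new)  [load 65/90]
  80 → roll 8 (new)  [load 80/90]
  20 → roll 2  [load 80/90]
  60 → roll 9 (new)  [load 60/90]
  45 → roll 10 (new)  [load 45/90]
  55 → roll 11 (new)  [load 55/90]
  85 → roll 12 (new)  [load 85/90]
12 paper rolls opened.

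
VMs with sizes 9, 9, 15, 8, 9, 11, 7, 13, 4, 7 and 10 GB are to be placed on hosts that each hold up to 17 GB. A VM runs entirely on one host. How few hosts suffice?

Total = 15 + 13 + 11 + 10 + 9 + 9 + 9 + 8 + 7 + 7 + 4 = 102 GB.
Lower bound: ⌈102/17⌉ = 6 hosts.
Also, 7 VMs each exceed 17/2 GB, and no two of those can share a host, so at least 7 hosts are needed.
A packing using 7 hosts:
  host 1: 15 = 15
  host 2: 13 + 4 = 17
  host 3: 11 = 11
  host 4: 10 + 7 = 17
  host 5: 9 + 8 = 17
  host 6: 9 + 7 = 16
  host 7: 9 = 9
This matches the lower bound, so 7 is optimal.

7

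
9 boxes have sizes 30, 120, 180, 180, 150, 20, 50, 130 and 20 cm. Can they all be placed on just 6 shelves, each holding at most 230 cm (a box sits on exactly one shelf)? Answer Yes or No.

A valid assignment using 5 shelves:
  shelf 1: 180 + 50 = 230
  shelf 2: 180 + 30 + 20 = 230
  shelf 3: 150 + 20 = 170
  shelf 4: 130 = 130
  shelf 5: 120 = 120
That uses only 5 ≤ 6, so 6 shelves are enough.

Yes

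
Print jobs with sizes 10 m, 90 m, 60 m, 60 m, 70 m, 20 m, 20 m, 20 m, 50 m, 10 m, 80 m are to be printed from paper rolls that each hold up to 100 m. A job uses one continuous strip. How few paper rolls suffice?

6

Total = 90 + 80 + 70 + 60 + 60 + 50 + 20 + 20 + 20 + 10 + 10 = 490 m.
Lower bound: ⌈490/100⌉ = 5 paper rolls.
A packing using 6 paper rolls:
  roll 1: 90 + 10 = 100
  roll 2: 80 + 20 = 100
  roll 3: 70 + 20 + 10 = 100
  roll 4: 60 + 20 = 80
  roll 5: 60 = 60
  roll 6: 50 = 50
No arrangement into 5 paper rolls stays within capacity, so 6 is optimal.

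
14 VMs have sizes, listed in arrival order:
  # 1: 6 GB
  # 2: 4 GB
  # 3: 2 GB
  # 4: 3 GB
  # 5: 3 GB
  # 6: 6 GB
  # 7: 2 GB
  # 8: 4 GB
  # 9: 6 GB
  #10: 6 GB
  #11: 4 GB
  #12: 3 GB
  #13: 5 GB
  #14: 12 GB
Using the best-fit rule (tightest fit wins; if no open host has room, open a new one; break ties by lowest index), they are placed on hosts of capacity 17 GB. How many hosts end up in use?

4

  6 → host 1 (new)  [load 6/17]
  4 → host 1  [load 10/17]
  2 → host 1  [load 12/17]
  3 → host 1  [load 15/17]
  3 → host 2 (new)  [load 3/17]
  6 → host 2  [load 9/17]
  2 → host 1  [load 17/17]
  4 → host 2  [load 13/17]
  6 → host 3 (new)  [load 6/17]
  6 → host 3  [load 12/17]
  4 → host 2  [load 17/17]
  3 → host 3  [load 15/17]
  5 → host 4 (new)  [load 5/17]
  12 → host 4  [load 17/17]
4 hosts opened.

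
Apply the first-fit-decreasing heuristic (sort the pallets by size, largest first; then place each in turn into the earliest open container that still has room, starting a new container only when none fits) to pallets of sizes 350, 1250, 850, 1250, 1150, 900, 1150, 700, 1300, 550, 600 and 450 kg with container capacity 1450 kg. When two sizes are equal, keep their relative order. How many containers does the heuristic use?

Sorted descending: 1300, 1250, 1250, 1150, 1150, 900, 850, 700, 600, 550, 450, 350.
  1300 → container 1 (new)  [load 1300/1450]
  1250 → container 2 (new)  [load 1250/1450]
  1250 → container 3 (new)  [load 1250/1450]
  1150 → container 4 (new)  [load 1150/1450]
  1150 → container 5 (new)  [load 1150/1450]
  900 → container 6 (new)  [load 900/1450]
  850 → container 7 (new)  [load 850/1450]
  700 → container 8 (new)  [load 700/1450]
  600 → container 7  [load 1450/1450]
  550 → container 6  [load 1450/1450]
  450 → container 8  [load 1150/1450]
  350 → container 9 (new)  [load 350/1450]
9 containers opened.

9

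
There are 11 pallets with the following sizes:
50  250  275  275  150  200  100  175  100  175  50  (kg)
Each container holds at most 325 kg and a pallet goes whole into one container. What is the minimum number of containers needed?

6

Total = 275 + 275 + 250 + 200 + 175 + 175 + 150 + 100 + 100 + 50 + 50 = 1800 kg.
Lower bound: ⌈1800/325⌉ = 6 containers.
A packing using 6 containers:
  container 1: 275 + 50 = 325
  container 2: 275 + 50 = 325
  container 3: 250 = 250
  container 4: 200 + 100 = 300
  container 5: 175 + 150 = 325
  container 6: 175 + 100 = 275
This matches the lower bound, so 6 is optimal.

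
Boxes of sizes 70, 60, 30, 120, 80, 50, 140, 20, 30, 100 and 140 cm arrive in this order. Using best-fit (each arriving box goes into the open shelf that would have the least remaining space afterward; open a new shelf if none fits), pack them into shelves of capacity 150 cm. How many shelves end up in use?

6

  70 → shelf 1 (new)  [load 70/150]
  60 → shelf 1  [load 130/150]
  30 → shelf 2 (new)  [load 30/150]
  120 → shelf 2  [load 150/150]
  80 → shelf 3 (new)  [load 80/150]
  50 → shelf 3  [load 130/150]
  140 → shelf 4 (new)  [load 140/150]
  20 → shelf 1  [load 150/150]
  30 → shelf 5 (new)  [load 30/150]
  100 → shelf 5  [load 130/150]
  140 → shelf 6 (new)  [load 140/150]
6 shelves opened.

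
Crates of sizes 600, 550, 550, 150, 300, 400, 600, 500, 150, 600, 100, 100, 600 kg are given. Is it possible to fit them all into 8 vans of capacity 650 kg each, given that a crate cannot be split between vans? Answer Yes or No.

Total = 5200 kg; ⌈5200/650⌉ = 8.
The bound of 8 does not rule out 8, but exhaustive search shows no assignment into 8 vans of capacity 650 kg exists — the minimum is 9.

No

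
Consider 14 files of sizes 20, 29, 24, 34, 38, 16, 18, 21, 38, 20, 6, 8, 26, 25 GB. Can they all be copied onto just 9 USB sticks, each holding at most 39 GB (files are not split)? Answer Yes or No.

No

Total = 323 GB; ⌈323/39⌉ = 9.
10 files each exceed half the capacity and cannot share a USB stick, forcing at least 10 USB sticks.
At least 10 USB sticks are required, but only 9 are allowed.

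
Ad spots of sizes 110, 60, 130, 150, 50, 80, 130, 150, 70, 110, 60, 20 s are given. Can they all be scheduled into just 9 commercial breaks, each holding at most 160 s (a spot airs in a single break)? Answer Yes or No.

A valid assignment using 8 commercial breaks:
  break 1: 150 = 150
  break 2: 150 = 150
  break 3: 130 + 20 = 150
  break 4: 130 = 130
  break 5: 110 + 50 = 160
  break 6: 110 = 110
  break 7: 80 + 70 = 150
  break 8: 60 + 60 = 120
That uses only 8 ≤ 9, so 9 commercial breaks are enough.

Yes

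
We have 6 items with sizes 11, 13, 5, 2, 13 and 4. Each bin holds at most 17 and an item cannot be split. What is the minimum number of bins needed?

3

Total = 13 + 13 + 11 + 5 + 4 + 2 = 48.
Lower bound: ⌈48/17⌉ = 3 bins.
A packing using 3 bins:
  bin 1: 13 + 4 = 17
  bin 2: 13 + 2 = 15
  bin 3: 11 + 5 = 16
This matches the lower bound, so 3 is optimal.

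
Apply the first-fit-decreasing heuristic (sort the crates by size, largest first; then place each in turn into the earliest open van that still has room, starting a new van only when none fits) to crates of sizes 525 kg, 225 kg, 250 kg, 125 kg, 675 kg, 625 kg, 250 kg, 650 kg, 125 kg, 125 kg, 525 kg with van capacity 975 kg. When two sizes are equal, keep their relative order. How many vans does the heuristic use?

Sorted descending: 675, 650, 625, 525, 525, 250, 250, 225, 125, 125, 125.
  675 → van 1 (new)  [load 675/975]
  650 → van 2 (new)  [load 650/975]
  625 → van 3 (new)  [load 625/975]
  525 → van 4 (new)  [load 525/975]
  525 → van 5 (new)  [load 525/975]
  250 → van 1  [load 925/975]
  250 → van 2  [load 900/975]
  225 → van 3  [load 850/975]
  125 → van 3  [load 975/975]
  125 → van 4  [load 650/975]
  125 → van 4  [load 775/975]
5 vans opened.

5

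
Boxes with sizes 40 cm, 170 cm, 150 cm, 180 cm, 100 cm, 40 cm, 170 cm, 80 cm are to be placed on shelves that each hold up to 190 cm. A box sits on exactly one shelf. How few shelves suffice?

6

Total = 180 + 170 + 170 + 150 + 100 + 80 + 40 + 40 = 930 cm.
Lower bound: ⌈930/190⌉ = 5 shelves.
A packing using 6 shelves:
  shelf 1: 180 = 180
  shelf 2: 170 = 170
  shelf 3: 170 = 170
  shelf 4: 150 + 40 = 190
  shelf 5: 100 + 80 = 180
  shelf 6: 40 = 40
No arrangement into 5 shelves stays within capacity, so 6 is optimal.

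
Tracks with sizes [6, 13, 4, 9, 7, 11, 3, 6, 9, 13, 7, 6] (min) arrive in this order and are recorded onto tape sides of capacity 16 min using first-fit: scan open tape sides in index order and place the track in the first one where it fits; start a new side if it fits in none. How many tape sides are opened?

  6 → side 1 (new)  [load 6/16]
  13 → side 2 (new)  [load 13/16]
  4 → side 1  [load 10/16]
  9 → side 3 (new)  [load 9/16]
  7 → side 3  [load 16/16]
  11 → side 4 (new)  [load 11/16]
  3 → side 1  [load 13/16]
  6 → side 5 (new)  [load 6/16]
  9 → side 5  [load 15/16]
  13 → side 6 (new)  [load 13/16]
  7 → side 7 (new)  [load 7/16]
  6 → side 7  [load 13/16]
7 tape sides opened.

7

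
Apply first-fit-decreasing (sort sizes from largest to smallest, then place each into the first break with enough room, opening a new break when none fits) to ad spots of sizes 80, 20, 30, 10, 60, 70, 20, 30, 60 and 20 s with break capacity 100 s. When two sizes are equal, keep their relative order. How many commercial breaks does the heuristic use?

Sorted descending: 80, 70, 60, 60, 30, 30, 20, 20, 20, 10.
  80 → break 1 (new)  [load 80/100]
  70 → break 2 (new)  [load 70/100]
  60 → break 3 (new)  [load 60/100]
  60 → break 4 (new)  [load 60/100]
  30 → break 2  [load 100/100]
  30 → break 3  [load 90/100]
  20 → break 1  [load 100/100]
  20 → break 4  [load 80/100]
  20 → break 4  [load 100/100]
  10 → break 3  [load 100/100]
4 commercial breaks opened.

4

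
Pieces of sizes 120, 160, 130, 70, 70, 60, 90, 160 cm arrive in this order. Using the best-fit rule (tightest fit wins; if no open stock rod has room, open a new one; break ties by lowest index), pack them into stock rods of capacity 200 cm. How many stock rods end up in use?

  120 → stock rod 1 (new)  [load 120/200]
  160 → stock rod 2 (new)  [load 160/200]
  130 → stock rod 3 (new)  [load 130/200]
  70 → stock rod 3  [load 200/200]
  70 → stock rod 1  [load 190/200]
  60 → stock rod 4 (new)  [load 60/200]
  90 → stock rod 4  [load 150/200]
  160 → stock rod 5 (new)  [load 160/200]
5 stock rods opened.

5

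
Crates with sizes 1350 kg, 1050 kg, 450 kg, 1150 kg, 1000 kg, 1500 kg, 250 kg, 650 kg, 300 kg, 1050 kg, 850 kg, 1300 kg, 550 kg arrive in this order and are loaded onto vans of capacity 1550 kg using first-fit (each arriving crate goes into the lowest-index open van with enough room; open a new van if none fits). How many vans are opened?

9

  1350 → van 1 (new)  [load 1350/1550]
  1050 → van 2 (new)  [load 1050/1550]
  450 → van 2  [load 1500/1550]
  1150 → van 3 (new)  [load 1150/1550]
  1000 → van 4 (new)  [load 1000/1550]
  1500 → van 5 (new)  [load 1500/1550]
  250 → van 3  [load 1400/1550]
  650 → van 6 (new)  [load 650/1550]
  300 → van 4  [load 1300/1550]
  1050 → van 7 (new)  [load 1050/1550]
  850 → van 6  [load 1500/1550]
  1300 → van 8 (new)  [load 1300/1550]
  550 → van 9 (new)  [load 550/1550]
9 vans opened.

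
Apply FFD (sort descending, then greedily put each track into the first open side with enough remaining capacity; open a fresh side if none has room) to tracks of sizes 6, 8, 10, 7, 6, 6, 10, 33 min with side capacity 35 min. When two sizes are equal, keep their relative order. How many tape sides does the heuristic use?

Sorted descending: 33, 10, 10, 8, 7, 6, 6, 6.
  33 → side 1 (new)  [load 33/35]
  10 → side 2 (new)  [load 10/35]
  10 → side 2  [load 20/35]
  8 → side 2  [load 28/35]
  7 → side 2  [load 35/35]
  6 → side 3 (new)  [load 6/35]
  6 → side 3  [load 12/35]
  6 → side 3  [load 18/35]
3 tape sides opened.

3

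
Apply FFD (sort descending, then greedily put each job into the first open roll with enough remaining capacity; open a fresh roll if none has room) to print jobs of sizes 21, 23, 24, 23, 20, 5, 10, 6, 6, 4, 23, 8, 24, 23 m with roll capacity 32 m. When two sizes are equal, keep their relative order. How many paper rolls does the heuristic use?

Sorted descending: 24, 24, 23, 23, 23, 23, 21, 20, 10, 8, 6, 6, 5, 4.
  24 → roll 1 (new)  [load 24/32]
  24 → roll 2 (new)  [load 24/32]
  23 → roll 3 (new)  [load 23/32]
  23 → roll 4 (new)  [load 23/32]
  23 → roll 5 (new)  [load 23/32]
  23 → roll 6 (new)  [load 23/32]
  21 → roll 7 (new)  [load 21/32]
  20 → roll 8 (new)  [load 20/32]
  10 → roll 7  [load 31/32]
  8 → roll 1  [load 32/32]
  6 → roll 2  [load 30/32]
  6 → roll 3  [load 29/32]
  5 → roll 4  [load 28/32]
  4 → roll 4  [load 32/32]
8 paper rolls opened.

8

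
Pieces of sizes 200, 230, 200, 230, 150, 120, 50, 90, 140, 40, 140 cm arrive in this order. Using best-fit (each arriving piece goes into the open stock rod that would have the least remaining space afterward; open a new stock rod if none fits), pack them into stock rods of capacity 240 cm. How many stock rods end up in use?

  200 → stock rod 1 (new)  [load 200/240]
  230 → stock rod 2 (new)  [load 230/240]
  200 → stock rod 3 (new)  [load 200/240]
  230 → stock rod 4 (new)  [load 230/240]
  150 → stock rod 5 (new)  [load 150/240]
  120 → stock rod 6 (new)  [load 120/240]
  50 → stock rod 5  [load 200/240]
  90 → stock rod 6  [load 210/240]
  140 → stock rod 7 (new)  [load 140/240]
  40 → stock rod 1  [load 240/240]
  140 → stock rod 8 (new)  [load 140/240]
8 stock rods opened.

8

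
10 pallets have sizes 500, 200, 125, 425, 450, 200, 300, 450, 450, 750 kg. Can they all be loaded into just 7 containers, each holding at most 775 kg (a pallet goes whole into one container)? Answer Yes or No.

A valid assignment using 6 containers:
  container 1: 750 = 750
  container 2: 500 + 200 = 700
  container 3: 450 + 300 = 750
  container 4: 450 + 200 + 125 = 775
  container 5: 450 = 450
  container 6: 425 = 425
That uses only 6 ≤ 7, so 7 containers are enough.

Yes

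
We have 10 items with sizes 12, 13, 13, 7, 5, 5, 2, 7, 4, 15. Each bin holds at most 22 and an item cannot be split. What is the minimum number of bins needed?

4

Total = 15 + 13 + 13 + 12 + 7 + 7 + 5 + 5 + 4 + 2 = 83.
Lower bound: ⌈83/22⌉ = 4 bins.
A packing using 4 bins:
  bin 1: 15 + 7 = 22
  bin 2: 13 + 7 + 2 = 22
  bin 3: 13 + 5 + 4 = 22
  bin 4: 12 + 5 = 17
This matches the lower bound, so 4 is optimal.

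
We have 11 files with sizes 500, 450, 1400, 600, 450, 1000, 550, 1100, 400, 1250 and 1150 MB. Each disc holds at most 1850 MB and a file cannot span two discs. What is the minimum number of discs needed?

Total = 1400 + 1250 + 1150 + 1100 + 1000 + 600 + 550 + 500 + 450 + 450 + 400 = 8850 MB.
Lower bound: ⌈8850/1850⌉ = 5 discs.
A packing using 5 discs:
  disc 1: 1400 + 450 = 1850
  disc 2: 1250 + 600 = 1850
  disc 3: 1150 + 550 = 1700
  disc 4: 1100 + 500 = 1600
  disc 5: 1000 + 450 + 400 = 1850
This matches the lower bound, so 5 is optimal.

5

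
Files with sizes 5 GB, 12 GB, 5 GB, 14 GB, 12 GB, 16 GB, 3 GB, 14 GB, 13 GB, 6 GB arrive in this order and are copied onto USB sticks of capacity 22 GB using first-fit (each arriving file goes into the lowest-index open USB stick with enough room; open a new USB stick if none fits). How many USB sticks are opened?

6

  5 → USB stick 1 (new)  [load 5/22]
  12 → USB stick 1  [load 17/22]
  5 → USB stick 1  [load 22/22]
  14 → USB stick 2 (new)  [load 14/22]
  12 → USB stick 3 (new)  [load 12/22]
  16 → USB stick 4 (new)  [load 16/22]
  3 → USB stick 2  [load 17/22]
  14 → USB stick 5 (new)  [load 14/22]
  13 → USB stick 6 (new)  [load 13/22]
  6 → USB stick 3  [load 18/22]
6 USB sticks opened.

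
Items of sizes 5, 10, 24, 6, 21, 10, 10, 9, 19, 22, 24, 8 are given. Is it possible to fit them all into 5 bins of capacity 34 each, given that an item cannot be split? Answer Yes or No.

Yes

A valid assignment using 5 bins:
  bin 1: 24 + 10 = 34
  bin 2: 24 + 10 = 34
  bin 3: 22 + 10 = 32
  bin 4: 21 + 8 + 5 = 34
  bin 5: 19 + 9 + 6 = 34
Every load is within 34, so 5 bins suffice.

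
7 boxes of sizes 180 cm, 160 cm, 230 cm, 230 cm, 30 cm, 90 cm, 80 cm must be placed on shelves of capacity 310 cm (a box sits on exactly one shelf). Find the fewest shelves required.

Total = 230 + 230 + 180 + 160 + 90 + 80 + 30 = 1000 cm.
Lower bound: ⌈1000/310⌉ = 4 shelves.
A packing using 4 shelves:
  shelf 1: 230 + 80 = 310
  shelf 2: 230 + 30 = 260
  shelf 3: 180 + 90 = 270
  shelf 4: 160 = 160
This matches the lower bound, so 4 is optimal.

4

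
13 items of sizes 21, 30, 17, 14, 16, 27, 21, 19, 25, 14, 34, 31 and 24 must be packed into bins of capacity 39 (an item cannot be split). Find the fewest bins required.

Total = 34 + 31 + 30 + 27 + 25 + 24 + 21 + 21 + 19 + 17 + 16 + 14 + 14 = 293.
Lower bound: ⌈293/39⌉ = 8 bins.
A packing using 9 bins:
  bin 1: 34 = 34
  bin 2: 31 = 31
  bin 3: 30 = 30
  bin 4: 27 = 27
  bin 5: 25 + 14 = 39
  bin 6: 24 + 14 = 38
  bin 7: 21 + 17 = 38
  bin 8: 21 + 16 = 37
  bin 9: 19 = 19
No arrangement into 8 bins stays within capacity, so 9 is optimal.

9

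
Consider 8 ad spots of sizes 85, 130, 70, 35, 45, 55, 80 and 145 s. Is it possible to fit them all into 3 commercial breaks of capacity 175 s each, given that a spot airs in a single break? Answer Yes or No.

Total = 645 s; ⌈645/175⌉ = 4.
At least 4 commercial breaks are required, but only 3 are allowed.

No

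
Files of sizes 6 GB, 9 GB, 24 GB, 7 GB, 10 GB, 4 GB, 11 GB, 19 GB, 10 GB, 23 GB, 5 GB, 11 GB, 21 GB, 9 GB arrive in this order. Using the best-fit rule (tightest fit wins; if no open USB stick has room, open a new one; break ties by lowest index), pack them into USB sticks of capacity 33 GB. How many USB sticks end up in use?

6

  6 → USB stick 1 (new)  [load 6/33]
  9 → USB stick 1  [load 15/33]
  24 → USB stick 2 (new)  [load 24/33]
  7 → USB stick 2  [load 31/33]
  10 → USB stick 1  [load 25/33]
  4 → USB stick 1  [load 29/33]
  11 → USB stick 3 (new)  [load 11/33]
  19 → USB stick 3  [load 30/33]
  10 → USB stick 4 (new)  [load 10/33]
  23 → USB stick 4  [load 33/33]
  5 → USB stick 5 (new)  [load 5/33]
  11 → USB stick 5  [load 16/33]
  21 → USB stick 6 (new)  [load 21/33]
  9 → USB stick 6  [load 30/33]
6 USB sticks opened.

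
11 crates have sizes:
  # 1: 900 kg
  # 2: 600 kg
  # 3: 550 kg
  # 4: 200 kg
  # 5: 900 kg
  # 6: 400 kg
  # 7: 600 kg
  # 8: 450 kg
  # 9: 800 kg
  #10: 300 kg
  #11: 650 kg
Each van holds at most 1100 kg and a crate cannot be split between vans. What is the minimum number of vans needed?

7

Total = 900 + 900 + 800 + 650 + 600 + 600 + 550 + 450 + 400 + 300 + 200 = 6350 kg.
Lower bound: ⌈6350/1100⌉ = 6 vans.
A packing using 7 vans:
  van 1: 900 + 200 = 1100
  van 2: 900 = 900
  van 3: 800 + 300 = 1100
  van 4: 650 + 450 = 1100
  van 5: 600 + 400 = 1000
  van 6: 600 = 600
  van 7: 550 = 550
No arrangement into 6 vans stays within capacity, so 7 is optimal.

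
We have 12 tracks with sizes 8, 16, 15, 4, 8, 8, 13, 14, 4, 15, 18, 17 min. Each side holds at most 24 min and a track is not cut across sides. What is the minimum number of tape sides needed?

Total = 18 + 17 + 16 + 15 + 15 + 14 + 13 + 8 + 8 + 8 + 4 + 4 = 140 min.
Lower bound: ⌈140/24⌉ = 6 tape sides.
Also, 7 tracks each exceed 12 min, and no two of those can share a side, so at least 7 tape sides are needed.
A packing using 7 tape sides:
  side 1: 18 + 4 = 22
  side 2: 17 + 4 = 21
  side 3: 16 + 8 = 24
  side 4: 15 + 8 = 23
  side 5: 15 + 8 = 23
  side 6: 14 = 14
  side 7: 13 = 13
This matches the lower bound, so 7 is optimal.

7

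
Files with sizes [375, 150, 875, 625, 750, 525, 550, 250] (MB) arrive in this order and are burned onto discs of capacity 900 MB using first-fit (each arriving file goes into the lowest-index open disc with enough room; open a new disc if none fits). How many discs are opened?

6

  375 → disc 1 (new)  [load 375/900]
  150 → disc 1  [load 525/900]
  875 → disc 2 (new)  [load 875/900]
  625 → disc 3 (new)  [load 625/900]
  750 → disc 4 (new)  [load 750/900]
  525 → disc 5 (new)  [load 525/900]
  550 → disc 6 (new)  [load 550/900]
  250 → disc 1  [load 775/900]
6 discs opened.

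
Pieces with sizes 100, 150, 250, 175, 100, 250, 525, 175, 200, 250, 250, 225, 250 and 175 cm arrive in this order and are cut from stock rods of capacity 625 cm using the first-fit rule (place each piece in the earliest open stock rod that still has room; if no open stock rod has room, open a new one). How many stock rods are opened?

  100 → stock rod 1 (new)  [load 100/625]
  150 → stock rod 1  [load 250/625]
  250 → stock rod 1  [load 500/625]
  175 → stock rod 2 (new)  [load 175/625]
  100 → stock rod 1  [load 600/625]
  250 → stock rod 2  [load 425/625]
  525 → stock rod 3 (new)  [load 525/625]
  175 → stock rod 2  [load 600/625]
  200 → stock rod 4 (new)  [load 200/625]
  250 → stock rod 4  [load 450/625]
  250 → stock rod 5 (new)  [load 250/625]
  225 → stock rod 5  [load 475/625]
  250 → stock rod 6 (new)  [load 250/625]
  175 → stock rod 4  [load 625/625]
6 stock rods opened.

6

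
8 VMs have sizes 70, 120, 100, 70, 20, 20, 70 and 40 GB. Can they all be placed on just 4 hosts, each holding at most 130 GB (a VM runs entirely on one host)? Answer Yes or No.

Total = 510 GB; ⌈510/130⌉ = 4.
5 VMs each exceed half the capacity and cannot share a host, forcing at least 5 hosts.
At least 5 hosts are required, but only 4 are allowed.

No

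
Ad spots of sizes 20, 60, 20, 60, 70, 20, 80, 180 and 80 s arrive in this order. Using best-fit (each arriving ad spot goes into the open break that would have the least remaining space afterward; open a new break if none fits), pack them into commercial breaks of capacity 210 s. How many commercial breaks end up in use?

4

  20 → break 1 (new)  [load 20/210]
  60 → break 1  [load 80/210]
  20 → break 1  [load 100/210]
  60 → break 1  [load 160/210]
  70 → break 2 (new)  [load 70/210]
  20 → break 1  [load 180/210]
  80 → break 2  [load 150/210]
  180 → break 3 (new)  [load 180/210]
  80 → break 4 (new)  [load 80/210]
4 commercial breaks opened.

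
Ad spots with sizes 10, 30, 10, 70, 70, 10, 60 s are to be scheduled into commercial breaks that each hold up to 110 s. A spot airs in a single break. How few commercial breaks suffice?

3

Total = 70 + 70 + 60 + 30 + 10 + 10 + 10 = 260 s.
Lower bound: ⌈260/110⌉ = 3 commercial breaks.
A packing using 3 commercial breaks:
  break 1: 70 + 30 + 10 = 110
  break 2: 70 + 10 + 10 = 90
  break 3: 60 = 60
This matches the lower bound, so 3 is optimal.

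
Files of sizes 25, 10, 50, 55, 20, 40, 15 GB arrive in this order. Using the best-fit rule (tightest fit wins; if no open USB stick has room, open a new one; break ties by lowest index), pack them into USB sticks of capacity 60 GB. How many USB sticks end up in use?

  25 → USB stick 1 (new)  [load 25/60]
  10 → USB stick 1  [load 35/60]
  50 → USB stick 2 (new)  [load 50/60]
  55 → USB stick 3 (new)  [load 55/60]
  20 → USB stick 1  [load 55/60]
  40 → USB stick 4 (new)  [load 40/60]
  15 → USB stick 4  [load 55/60]
4 USB sticks opened.

4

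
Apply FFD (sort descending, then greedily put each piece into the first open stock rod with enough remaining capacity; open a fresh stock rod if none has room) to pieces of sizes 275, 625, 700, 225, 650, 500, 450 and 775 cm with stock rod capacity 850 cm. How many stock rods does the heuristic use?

Sorted descending: 775, 700, 650, 625, 500, 450, 275, 225.
  775 → stock rod 1 (new)  [load 775/850]
  700 → stock rod 2 (new)  [load 700/850]
  650 → stock rod 3 (new)  [load 650/850]
  625 → stock rod 4 (new)  [load 625/850]
  500 → stock rod 5 (new)  [load 500/850]
  450 → stock rod 6 (new)  [load 450/850]
  275 → stock rod 5  [load 775/850]
  225 → stock rod 4  [load 850/850]
6 stock rods opened.

6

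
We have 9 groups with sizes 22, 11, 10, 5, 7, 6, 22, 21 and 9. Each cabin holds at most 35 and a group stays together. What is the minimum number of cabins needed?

Total = 22 + 22 + 21 + 11 + 10 + 9 + 7 + 6 + 5 = 113.
Lower bound: ⌈113/35⌉ = 4 cabins.
A packing using 4 cabins:
  cabin 1: 22 + 11 = 33
  cabin 2: 22 + 10 = 32
  cabin 3: 21 + 9 + 5 = 35
  cabin 4: 7 + 6 = 13
This matches the lower bound, so 4 is optimal.

4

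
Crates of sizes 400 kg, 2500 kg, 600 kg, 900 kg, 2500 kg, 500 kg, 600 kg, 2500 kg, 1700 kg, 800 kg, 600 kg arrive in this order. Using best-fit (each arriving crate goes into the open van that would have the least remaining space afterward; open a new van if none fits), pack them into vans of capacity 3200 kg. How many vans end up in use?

  400 → van 1 (new)  [load 400/3200]
  2500 → van 1  [load 2900/3200]
  600 → van 2 (new)  [load 600/3200]
  900 → van 2  [load 1500/3200]
  2500 → van 3 (new)  [load 2500/3200]
  500 → van 3  [load 3000/3200]
  600 → van 2  [load 2100/3200]
  2500 → van 4 (new)  [load 2500/3200]
  1700 → van 5 (new)  [load 1700/3200]
  800 → van 2  [load 2900/3200]
  600 → van 4  [load 3100/3200]
5 vans opened.

5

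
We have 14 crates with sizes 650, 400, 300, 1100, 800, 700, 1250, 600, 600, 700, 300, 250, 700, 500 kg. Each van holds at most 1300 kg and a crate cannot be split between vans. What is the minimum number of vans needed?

Total = 1250 + 1100 + 800 + 700 + 700 + 700 + 650 + 600 + 600 + 500 + 400 + 300 + 300 + 250 = 8850 kg.
Lower bound: ⌈8850/1300⌉ = 7 vans.
A packing using 7 vans:
  van 1: 1250 = 1250
  van 2: 1100 = 1100
  van 3: 800 + 500 = 1300
  van 4: 700 + 600 = 1300
  van 5: 700 + 600 = 1300
  van 6: 700 + 300 + 300 = 1300
  van 7: 650 + 400 + 250 = 1300
This matches the lower bound, so 7 is optimal.

7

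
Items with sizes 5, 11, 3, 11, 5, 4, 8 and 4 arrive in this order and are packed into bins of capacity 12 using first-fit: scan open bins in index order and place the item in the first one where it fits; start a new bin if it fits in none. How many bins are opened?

5

  5 → bin 1 (new)  [load 5/12]
  11 → bin 2 (new)  [load 11/12]
  3 → bin 1  [load 8/12]
  11 → bin 3 (new)  [load 11/12]
  5 → bin 4 (new)  [load 5/12]
  4 → bin 1  [load 12/12]
  8 → bin 5 (new)  [load 8/12]
  4 → bin 4  [load 9/12]
5 bins opened.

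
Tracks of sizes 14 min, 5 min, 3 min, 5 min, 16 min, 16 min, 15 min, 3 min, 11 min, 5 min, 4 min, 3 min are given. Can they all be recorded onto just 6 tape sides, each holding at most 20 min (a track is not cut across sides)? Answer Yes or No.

Yes

A valid assignment using 6 tape sides:
  side 1: 16 + 4 = 20
  side 2: 16 + 3 = 19
  side 3: 15 + 5 = 20
  side 4: 14 + 5 = 19
  side 5: 11 + 5 + 3 = 19
  side 6: 3 = 3
Every load is within 20 min, so 6 tape sides suffice.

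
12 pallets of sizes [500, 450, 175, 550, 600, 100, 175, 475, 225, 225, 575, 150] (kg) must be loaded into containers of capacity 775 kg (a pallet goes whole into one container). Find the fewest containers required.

Total = 600 + 575 + 550 + 500 + 475 + 450 + 225 + 225 + 175 + 175 + 150 + 100 = 4200 kg.
Lower bound: ⌈4200/775⌉ = 6 containers.
A packing using 6 containers:
  container 1: 600 + 175 = 775
  container 2: 575 + 175 = 750
  container 3: 550 + 225 = 775
  container 4: 500 + 225 = 725
  container 5: 475 + 150 + 100 = 725
  container 6: 450 = 450
This matches the lower bound, so 6 is optimal.

6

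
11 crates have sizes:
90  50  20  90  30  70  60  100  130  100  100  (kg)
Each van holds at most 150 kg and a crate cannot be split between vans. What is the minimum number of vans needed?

7

Total = 130 + 100 + 100 + 100 + 90 + 90 + 70 + 60 + 50 + 30 + 20 = 840 kg.
Lower bound: ⌈840/150⌉ = 6 vans.
A packing using 7 vans:
  van 1: 130 + 20 = 150
  van 2: 100 + 50 = 150
  van 3: 100 + 30 = 130
  van 4: 100 = 100
  van 5: 90 + 60 = 150
  van 6: 90 = 90
  van 7: 70 = 70
No arrangement into 6 vans stays within capacity, so 7 is optimal.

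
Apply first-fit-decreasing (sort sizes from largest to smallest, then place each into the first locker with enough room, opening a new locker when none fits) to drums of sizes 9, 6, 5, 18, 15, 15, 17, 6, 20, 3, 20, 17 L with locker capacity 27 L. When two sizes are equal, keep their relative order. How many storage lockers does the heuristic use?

Sorted descending: 20, 20, 18, 17, 17, 15, 15, 9, 6, 6, 5, 3.
  20 → locker 1 (new)  [load 20/27]
  20 → locker 2 (new)  [load 20/27]
  18 → locker 3 (new)  [load 18/27]
  17 → locker 4 (new)  [load 17/27]
  17 → locker 5 (new)  [load 17/27]
  15 → locker 6 (new)  [load 15/27]
  15 → locker 7 (new)  [load 15/27]
  9 → locker 3  [load 27/27]
  6 → locker 1  [load 26/27]
  6 → locker 2  [load 26/27]
  5 → locker 4  [load 22/27]
  3 → locker 4  [load 25/27]
7 storage lockers opened.

7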